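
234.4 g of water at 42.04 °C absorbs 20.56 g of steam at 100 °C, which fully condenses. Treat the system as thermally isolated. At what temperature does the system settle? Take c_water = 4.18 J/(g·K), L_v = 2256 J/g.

Setting the total heat transfer to zero:
condense steam: −20.56×2256 = −46383; condensate cools 100→T: 20.56×4.18×(T − 100) = 85.94(T − 100); original water: 979.79(T − 42.04)
1065.7 T = 46383 + 8594.1 + 41190 = 96168
T ≈ 90.24 °C — below 100 °C, confirming all the steam condensed.

T_f ≈ 90.2 °C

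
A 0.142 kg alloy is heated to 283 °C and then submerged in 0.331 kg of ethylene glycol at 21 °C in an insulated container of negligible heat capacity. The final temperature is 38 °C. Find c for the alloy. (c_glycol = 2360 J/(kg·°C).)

c ≈ 382 J/(kg·°C)

Taking heat into each body as positive, Σ m c ΔT = 0:
0.142·c·(38 − 283) + 0.331·2360·(38 − 21) = 0
-34.79 c = -13280
c = -13280/-34.79 ≈ 381.7 J/(kg·°C)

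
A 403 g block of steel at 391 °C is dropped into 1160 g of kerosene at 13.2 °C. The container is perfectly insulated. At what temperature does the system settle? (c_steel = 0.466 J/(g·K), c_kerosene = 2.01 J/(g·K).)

T_f ≈ 41.4 °C

T_f = Σ m_i c_i T_i / Σ m_i c_i:
T_f = (187.8*391 + 2331.6*13.2) / (187.8 + 2331.6)
    = 104206 / 2519.4 ≈ 41.36 °C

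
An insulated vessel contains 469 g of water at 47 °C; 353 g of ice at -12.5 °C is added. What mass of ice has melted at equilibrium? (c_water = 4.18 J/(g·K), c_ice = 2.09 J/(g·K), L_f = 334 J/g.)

m_melted ≈ 248 g

Heat available from the water dropping to 0 °C: 469×4.18×47 = 92140 J.
Warming the ice to 0 °C takes 353×2.09×12.5 = 9222.1 J, leaving 82918 J for melting.
Melting all 353 g of ice would need 353×334 = 117902 J.
That's not enough to melt it all — equilibrium is at 0 °C with ice remaining.
m_melt = 82918 / L_f = 248.3 g.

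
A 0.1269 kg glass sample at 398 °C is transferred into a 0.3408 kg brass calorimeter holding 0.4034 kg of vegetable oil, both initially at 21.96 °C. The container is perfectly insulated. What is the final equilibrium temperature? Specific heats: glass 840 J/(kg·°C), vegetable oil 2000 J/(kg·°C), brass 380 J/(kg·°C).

T_f ≈ 60.4 °C

Let T be the final temperature. ΣQ_i = 0:
0.1269×840×(T − 398) + 0.4034×2000×(T − 21.96) + 0.3408×380×(T − 21.96) = 0
106.6(T − 398) + 806.8(T − 21.96) + 129.5(T − 21.96) = 0
(106.6 + 806.8 + 129.5) T = 106.6×398 + 806.8×21.96 + 129.5×21.96
T = 62986 / 1042.9 = 60.4 °C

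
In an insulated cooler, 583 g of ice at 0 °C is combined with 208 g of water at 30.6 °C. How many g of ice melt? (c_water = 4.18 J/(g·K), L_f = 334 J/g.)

m_melted ≈ 79.7 g

Cooling the water to 0 °C releases 208·4.18·30.6 = 26605 J.
Fully melting the ice requires m_ice L_f = 583·334 = 194722 J.
Since 26605 < 194722 J, not all the ice melts; equilibrium is at 0 °C.
m_melt = 26605 / L_f = 79.66 g.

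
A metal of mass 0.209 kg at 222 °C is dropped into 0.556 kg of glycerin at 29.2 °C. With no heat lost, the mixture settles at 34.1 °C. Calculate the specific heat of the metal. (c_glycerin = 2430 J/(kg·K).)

c ≈ 169 J/(kg·K)

Energy conservation, ΣQ = 0:
0.209×c×(34.1 − 222) + 0.556×2430×(34.1 − 29.2) = 0
-39.27 c = -6620.3
c = -6620.3/-39.27 ≈ 168.6 J/(kg·K)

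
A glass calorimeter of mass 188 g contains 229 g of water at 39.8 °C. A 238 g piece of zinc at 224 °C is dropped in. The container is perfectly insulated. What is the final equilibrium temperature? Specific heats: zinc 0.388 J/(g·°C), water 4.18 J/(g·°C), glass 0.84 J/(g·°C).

Energy conservation, ΣQ = 0:
238·0.388·(T − 224) + 229·4.18·(T − 39.8) + 188·0.84·(T − 39.8) = 0
92.34(T − 224) + 957.22(T − 39.8) + 157.92(T − 39.8) = 0
(92.34 + 957.22 + 157.92) T = 92.34·224 + 957.22·39.8 + 157.92·39.8
T = 65068 / 1207.5 = 53.9 °C

T_f ≈ 53.9 °C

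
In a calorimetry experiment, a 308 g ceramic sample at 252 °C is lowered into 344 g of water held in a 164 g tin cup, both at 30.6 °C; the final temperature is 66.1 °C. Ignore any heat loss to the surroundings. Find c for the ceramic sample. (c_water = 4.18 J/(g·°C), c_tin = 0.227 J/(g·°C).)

c ≈ 0.915 J/(g·°C)

Let T be the final temperature. ΣQ_i = 0:
308×c×(66.1 − 252) + 344×4.18×(66.1 − 30.6) + 164×0.227×(66.1 − 30.6) = 0
-57257 c = -52368
c = -52368/-57257 ≈ 0.9146 J/(g·°C)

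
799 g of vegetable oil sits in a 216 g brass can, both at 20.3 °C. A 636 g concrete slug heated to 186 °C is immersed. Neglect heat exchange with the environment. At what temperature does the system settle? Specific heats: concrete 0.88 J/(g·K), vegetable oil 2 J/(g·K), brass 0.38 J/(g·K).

T_f ≈ 61.7 °C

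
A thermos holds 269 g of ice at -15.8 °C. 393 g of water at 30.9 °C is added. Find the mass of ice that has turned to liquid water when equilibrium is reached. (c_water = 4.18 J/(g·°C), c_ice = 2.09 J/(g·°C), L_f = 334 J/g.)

Heat available from the water dropping to 0 °C: 393×4.18×30.9 = 50761 J.
Of that, 269×2.09×15.8 = 8882.9 J goes to bring the ice to 0 °C, leaving 41878 J.
To melt every bit of ice: 269×334 = 89846 J.
41878 J < 89846 J, so only part of the ice melts and the system sits at 0 °C.
m_melted×334 = 41878  ⇒  m_melted ≈ 125.4 g.

m_melted ≈ 125 g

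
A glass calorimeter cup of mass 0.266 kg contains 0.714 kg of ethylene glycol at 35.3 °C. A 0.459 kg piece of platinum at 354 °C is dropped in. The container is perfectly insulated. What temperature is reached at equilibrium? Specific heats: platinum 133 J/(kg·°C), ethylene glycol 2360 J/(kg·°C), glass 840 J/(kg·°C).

T_f is the heat-capacity-weighted average of the initial temperatures:
T_f = (61.05×354 + 1685×35.3 + 223.44×35.3) / (61.05 + 1685 + 223.44)
    = 88980 / 1969.5 ≈ 45.18 °C

T_f ≈ 45.2 °C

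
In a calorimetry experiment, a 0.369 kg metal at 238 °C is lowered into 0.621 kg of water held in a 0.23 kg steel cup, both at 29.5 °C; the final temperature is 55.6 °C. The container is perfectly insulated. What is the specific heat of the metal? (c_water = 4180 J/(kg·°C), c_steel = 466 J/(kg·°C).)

Setting the total heat transfer to zero:
0.369·c·(55.6 − 238) + 0.621·4180·(55.6 − 29.5) + 0.23·466·(55.6 − 29.5) = 0
-67.31 c = -70547
c = -70547/-67.31 ≈ 1048 J/(kg·°C)

c ≈ 1050 J/(kg·°C)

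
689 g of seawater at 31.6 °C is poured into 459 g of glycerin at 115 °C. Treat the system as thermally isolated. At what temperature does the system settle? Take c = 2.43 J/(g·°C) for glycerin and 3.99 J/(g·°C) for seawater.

T_f ≈ 55.7 °C

Energy conservation, ΣQ = 0:
459×2.43×(T − 115) + 689×3.99×(T − 31.6) = 0
(1115.4 + 2749.1) T = 1115.4×115 + 2749.1×31.6
T = 215139/3864.5 ≈ 55.67 °C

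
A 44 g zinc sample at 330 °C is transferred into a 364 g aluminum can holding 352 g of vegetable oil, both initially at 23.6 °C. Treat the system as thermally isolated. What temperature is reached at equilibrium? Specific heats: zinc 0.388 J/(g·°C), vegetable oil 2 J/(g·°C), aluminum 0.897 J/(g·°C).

T_f ≈ 28.6 °C

Heat gained plus heat lost sum to zero:
44*0.388*(T − 330) + 352*2*(T − 23.6) + 364*0.897*(T − 23.6) = 0
17.07(T − 330) + 704(T − 23.6) + 326.51(T − 23.6) = 0
(17.07 + 704 + 326.51) T = 17.07*330 + 704*23.6 + 326.51*23.6
T = 29954 / 1047.6 = 28.6 °C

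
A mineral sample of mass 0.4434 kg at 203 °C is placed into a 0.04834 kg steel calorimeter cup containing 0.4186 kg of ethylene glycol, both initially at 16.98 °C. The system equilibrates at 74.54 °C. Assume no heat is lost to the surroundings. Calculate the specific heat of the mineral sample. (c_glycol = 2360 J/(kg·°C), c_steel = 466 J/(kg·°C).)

c ≈ 1020 J/(kg·°C)

Heat gained plus heat lost sum to zero:
0.4434·c·(74.54 − 203) + 0.4186·2360·(74.54 − 16.98) + 0.04834·466·(74.54 − 16.98) = 0
-56.96 c = -58160
c = -58160/-56.96 ≈ 1021 J/(kg·°C)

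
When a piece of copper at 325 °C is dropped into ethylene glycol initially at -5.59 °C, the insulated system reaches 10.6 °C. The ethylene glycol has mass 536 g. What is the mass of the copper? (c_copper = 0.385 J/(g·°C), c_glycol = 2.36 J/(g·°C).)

m ≈ 169 g

Heat gained plus heat lost sum to zero:
m·0.385·(10.6 − 325) + 536·2.36·(10.6 − (-5.59)) = 0
-121.04 m = -20480
m = -20480/-121.04 ≈ 169.2 g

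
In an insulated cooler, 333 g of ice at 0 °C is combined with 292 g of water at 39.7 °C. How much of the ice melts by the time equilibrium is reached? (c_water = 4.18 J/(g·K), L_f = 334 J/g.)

m_melted ≈ 145 g

Heat available from the water dropping to 0 °C: 292·4.18·39.7 = 48456 J.
Melting all 333 g of ice would need 333·334 = 111222 J.
That's not enough to melt it all — equilibrium is at 0 °C with ice remaining.
m_melt = 48456 / L_f = 145.1 g.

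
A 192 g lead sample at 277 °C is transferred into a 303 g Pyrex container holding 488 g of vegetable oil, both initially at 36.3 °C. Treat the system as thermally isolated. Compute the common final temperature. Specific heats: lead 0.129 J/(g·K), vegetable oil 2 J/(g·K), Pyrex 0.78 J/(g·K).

T_f ≈ 41.1 °C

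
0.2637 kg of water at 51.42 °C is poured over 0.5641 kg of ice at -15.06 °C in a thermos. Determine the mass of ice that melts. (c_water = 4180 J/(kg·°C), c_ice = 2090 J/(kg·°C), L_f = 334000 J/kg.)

m_melted ≈ 0.117 kg

Heat available from the water dropping to 0 °C: 0.2637×4180×51.42 = 56679 J.
Of that, 0.5641×2090×15.06 = 17755 J goes to bring the ice to 0 °C, leaving 38923 J.
Melting all 0.5641 kg of ice would need 0.5641×334000 = 188409 J.
Since 38923 < 188409 J, not all the ice melts; equilibrium is at 0 °C.
m_melted×334000 = 38923  ⇒  m_melted ≈ 0.1165 kg.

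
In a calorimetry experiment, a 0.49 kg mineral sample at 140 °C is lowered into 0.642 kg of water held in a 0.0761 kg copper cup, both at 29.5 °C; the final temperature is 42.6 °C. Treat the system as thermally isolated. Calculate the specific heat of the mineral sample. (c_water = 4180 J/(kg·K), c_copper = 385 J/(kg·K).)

Net heat exchanged in the isolated system is zero:
0.49·c·(42.6 − 140) + 0.642·4180·(42.6 − 29.5) + 0.0761·385·(42.6 − 29.5) = 0
-47.73 c = -35538
c = -35538/-47.73 ≈ 744.6 J/(kg·K)

c ≈ 745 J/(kg·K)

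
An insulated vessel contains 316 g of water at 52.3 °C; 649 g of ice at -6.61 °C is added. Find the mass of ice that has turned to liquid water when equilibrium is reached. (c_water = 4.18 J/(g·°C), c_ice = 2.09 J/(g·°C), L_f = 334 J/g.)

m_melted ≈ 180 g

Heat available from the water dropping to 0 °C: 316·4.18·52.3 = 69082 J.
Of that, 649·2.09·6.61 = 8965.9 J goes to bring the ice to 0 °C, leaving 60116 J.
Melting all 649 g of ice would need 649·334 = 216766 J.
That's not enough to melt it all — equilibrium is at 0 °C with ice remaining.
m_melted·334 = 60116  ⇒  m_melted ≈ 180 g.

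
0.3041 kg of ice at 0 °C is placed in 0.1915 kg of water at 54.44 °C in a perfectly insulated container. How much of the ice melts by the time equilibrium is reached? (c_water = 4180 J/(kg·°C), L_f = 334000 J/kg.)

m_melted ≈ 0.13 kg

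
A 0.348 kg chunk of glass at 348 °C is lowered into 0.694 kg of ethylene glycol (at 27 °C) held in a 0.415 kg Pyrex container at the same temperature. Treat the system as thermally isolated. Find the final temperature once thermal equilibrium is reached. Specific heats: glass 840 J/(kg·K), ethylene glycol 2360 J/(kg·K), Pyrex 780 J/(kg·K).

T_f ≈ 68.6 °C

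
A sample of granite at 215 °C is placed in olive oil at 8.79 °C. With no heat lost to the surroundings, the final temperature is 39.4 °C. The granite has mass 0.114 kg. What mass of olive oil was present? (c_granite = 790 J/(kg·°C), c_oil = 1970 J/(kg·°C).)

m ≈ 0.262 kg

Heat lost by the granite = heat gained by the oil:
0.114·790·(215 − 39.4) = m·1970·(39.4 − 8.79)
60302 m = 15815  ⇒  m ≈ 0.2623 kg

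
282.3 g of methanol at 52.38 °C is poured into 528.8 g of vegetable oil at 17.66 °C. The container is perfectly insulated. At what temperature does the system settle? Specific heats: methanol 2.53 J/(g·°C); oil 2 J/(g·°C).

T_f is the heat-capacity-weighted average of the initial temperatures:
T_f = (714.22*52.38 + 1057.6*17.66) / (714.22 + 1057.6)
    = 56088 / 1771.8 ≈ 31.66 °C

T_f ≈ 31.7 °C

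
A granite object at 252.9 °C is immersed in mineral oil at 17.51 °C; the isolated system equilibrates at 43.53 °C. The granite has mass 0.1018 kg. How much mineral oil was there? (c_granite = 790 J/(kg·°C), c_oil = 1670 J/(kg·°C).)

m ≈ 0.387 kg

|Q_granite| = |Q_oil|:
0.1018·790·(252.9 − 43.53) = m·1670·(43.53 − 17.51)
43453 m = 16838  ⇒  m ≈ 0.3875 kg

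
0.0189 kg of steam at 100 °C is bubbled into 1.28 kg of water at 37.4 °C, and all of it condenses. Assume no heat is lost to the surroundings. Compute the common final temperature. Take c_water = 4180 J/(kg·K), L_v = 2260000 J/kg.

T_f ≈ 46.2 °C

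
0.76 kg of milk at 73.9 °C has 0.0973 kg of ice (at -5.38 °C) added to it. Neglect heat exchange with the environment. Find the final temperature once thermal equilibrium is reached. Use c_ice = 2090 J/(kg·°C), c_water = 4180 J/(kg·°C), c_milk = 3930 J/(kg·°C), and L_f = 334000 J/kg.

T_f ≈ 55.1 °C

Sum of m c ΔT and latent-heat terms is zero:
ice -5.38→0 °C: 0.0973×2090×5.38 = 1094.1; latent heat to melt: 0.0973×334000 = 32498; meltwater 0→T: 0.0973×4180×T = 406.71 T; milk cools: 0.76×3930×(T − 73.9) = 2986.8(T − 73.9)
3393.5 T = 220725 − 33592 = 187132
T ≈ 55.14 °C. Since T > 0 °C, the all-ice-melts assumption holds.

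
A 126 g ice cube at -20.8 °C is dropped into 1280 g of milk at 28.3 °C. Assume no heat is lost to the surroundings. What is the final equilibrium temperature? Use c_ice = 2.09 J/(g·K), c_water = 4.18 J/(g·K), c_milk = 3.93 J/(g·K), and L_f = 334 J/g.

T_f ≈ 17.1 °C

Heat gained plus heat lost sum to zero:
warm ice to 0 °C: 126·2.09·(0 − (-20.8)) = 5477.5
  latent heat to melt: 126·334 = 42084
  warm the meltwater: 526.68 T
  milk cools: 1280·3.93·(T − 28.3) = 5030.4(T − 28.3)
5557.1 T = 142360 − 47561 = 94799
T ≈ 17.06 °C — above 0 °C, consistent with complete melting.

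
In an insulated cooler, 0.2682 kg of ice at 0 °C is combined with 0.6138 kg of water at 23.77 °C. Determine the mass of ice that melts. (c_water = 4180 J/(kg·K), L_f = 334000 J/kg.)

m_melted ≈ 0.183 kg

Heat available from the water dropping to 0 °C: 0.6138·4180·23.77 = 60986 J.
To melt every bit of ice: 0.2682·334000 = 89579 J.
That's not enough to melt it all — equilibrium is at 0 °C with ice remaining.
Mass melted = 60986/334000 ≈ 0.1826 kg.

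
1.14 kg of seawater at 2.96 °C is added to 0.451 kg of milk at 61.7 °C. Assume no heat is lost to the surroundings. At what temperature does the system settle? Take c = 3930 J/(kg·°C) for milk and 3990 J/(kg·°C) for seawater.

T_f ≈ 19.4 °C

With ΣQ=0 the equilibrium temperature is the m·c-weighted mean:
T_f = (1772.4·61.7 + 4548.6·2.96) / (1772.4 + 4548.6)
    = 122823 / 6321 ≈ 19.43 °C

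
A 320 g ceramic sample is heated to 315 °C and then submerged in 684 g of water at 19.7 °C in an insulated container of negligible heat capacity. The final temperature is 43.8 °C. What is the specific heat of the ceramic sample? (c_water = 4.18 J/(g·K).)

Conservation of energy gives ΣQ = 0:
320×c×(43.8 − 315) + 684×4.18×(43.8 − 19.7) = 0
-86784 c = -68905
c = -68905/-86784 ≈ 0.794 J/(g·K)

c ≈ 0.794 J/(g·K)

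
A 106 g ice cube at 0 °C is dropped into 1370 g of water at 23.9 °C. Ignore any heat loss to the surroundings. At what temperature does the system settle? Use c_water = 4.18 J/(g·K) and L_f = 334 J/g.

Heat gained plus heat lost sum to zero:
fusion: m_ice L_f = 106×334 = 35404
  warm the meltwater: 443.08 T
  water cools: 1370×4.18×(T − 23.9) = 5726.6(T − 23.9)
6169.7 T = 136866 − 35404 = 101462
T ≈ 16.45 °C. Since T > 0 °C, the all-ice-melts assumption holds.

T_f ≈ 16.4 °C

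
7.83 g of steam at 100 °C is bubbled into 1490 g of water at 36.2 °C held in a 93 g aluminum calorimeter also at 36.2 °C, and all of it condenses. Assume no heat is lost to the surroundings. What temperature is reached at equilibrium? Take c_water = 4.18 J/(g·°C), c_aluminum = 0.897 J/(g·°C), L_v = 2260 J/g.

Sum of m c ΔT and latent-heat terms is zero:
condense steam: −7.83×2260 = −17696
  condensate cools 100→T: 7.83×4.18×(T − 100) = 32.73(T − 100)
  water warms: 1490×4.18×(T − 36.2) = 6228.2(T − 36.2)
  cup: 83.42(T − 36.2)
6344.4 T = 17696 + 3272.9 + 228481 = 249449
T ≈ 39.32 °C, under the boiling point, so the assumption holds.

T_f ≈ 39.3 °C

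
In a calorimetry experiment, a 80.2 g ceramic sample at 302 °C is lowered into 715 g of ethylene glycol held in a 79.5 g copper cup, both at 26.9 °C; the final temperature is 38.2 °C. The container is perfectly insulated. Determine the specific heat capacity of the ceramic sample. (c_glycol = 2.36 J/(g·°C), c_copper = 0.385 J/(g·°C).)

c ≈ 0.918 J/(g·°C)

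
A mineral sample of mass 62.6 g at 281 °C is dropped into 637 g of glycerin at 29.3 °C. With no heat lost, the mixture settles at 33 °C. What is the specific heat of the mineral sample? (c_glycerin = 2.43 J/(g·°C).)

Net heat exchanged in the isolated system is zero:
62.6×c×(33 − 281) + 637×2.43×(33 − 29.3) = 0
-15525 c = -5727.3
c = -5727.3/-15525 ≈ 0.3689 J/(g·°C)

c ≈ 0.369 J/(g·°C)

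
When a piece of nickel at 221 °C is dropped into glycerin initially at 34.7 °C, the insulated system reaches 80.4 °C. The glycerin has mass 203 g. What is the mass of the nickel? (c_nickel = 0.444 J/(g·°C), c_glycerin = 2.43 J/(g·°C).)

|Q_nickel| = |Q_glycerin|:
m·0.444·(221 − 80.4) = 203·2.43·(80.4 − 34.7)
62.43 m = 22543  ⇒  m ≈ 361.1 g

m ≈ 361 g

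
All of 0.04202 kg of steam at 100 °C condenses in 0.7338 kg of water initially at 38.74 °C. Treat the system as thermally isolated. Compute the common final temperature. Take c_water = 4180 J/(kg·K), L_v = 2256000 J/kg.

T_f ≈ 71.3 °C

Let T be the final temperature. ΣQ_i = 0:
latent heat released on condensation: 0.04202×2256000 = 94797
  condensed water 100 °C→T: 175.64(T − 100)
  original water: 3067.3(T − 38.74)
3242.9 T = 94797 + 17564 + 118827 = 231188
T ≈ 71.29 °C — below 100 °C, confirming all the steam condensed.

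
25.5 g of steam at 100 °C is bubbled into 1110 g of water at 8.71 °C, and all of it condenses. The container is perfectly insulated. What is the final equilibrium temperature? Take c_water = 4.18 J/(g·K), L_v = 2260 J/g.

T_f ≈ 22.9 °C

Sum of m c ΔT and latent-heat terms is zero:
latent heat released on condensation: 25.5·2260 = 57630; condensed water 100 °C→T: 106.59(T − 100); water warms: 1110·4.18·(T − 8.71) = 4639.8(T − 8.71)
4746.4 T = 57630 + 10659 + 40413 = 108702
T ≈ 22.90 °C, under the boiling point, so the assumption holds.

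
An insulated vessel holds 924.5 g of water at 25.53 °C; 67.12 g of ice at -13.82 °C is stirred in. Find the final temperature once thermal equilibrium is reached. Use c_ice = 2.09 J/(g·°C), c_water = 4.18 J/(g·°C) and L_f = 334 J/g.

T_f ≈ 17.9 °C

Conservation of energy gives ΣQ = 0:
ice -13.82→0 °C: 67.12·2.09·13.82 = 1938.7; latent heat to melt: 67.12·334 = 22418; meltwater 0→T: 67.12·4.18·T = 280.56 T; water: 3864.4(T − 25.53)
4145 T = 98658 − 24357 = 74302
T ≈ 17.93 °C (positive, so assuming full melt was valid).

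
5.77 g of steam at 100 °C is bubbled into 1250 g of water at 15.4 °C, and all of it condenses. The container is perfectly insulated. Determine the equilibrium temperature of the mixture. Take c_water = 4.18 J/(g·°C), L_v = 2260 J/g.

T_f ≈ 18.3 °C

Energy balance with sensible and latent terms:
steam→water at 100 °C releases m L_v = 5.77×2260 = 13040; condensate cools 100→T: 5.77×4.18×(T − 100) = 24.12(T − 100); water warms: 1250×4.18×(T − 15.4) = 5225(T − 15.4)
5249.1 T = 13040 + 2411.9 + 80465 = 95917
T ≈ 18.27 °C, under the boiling point, so the assumption holds.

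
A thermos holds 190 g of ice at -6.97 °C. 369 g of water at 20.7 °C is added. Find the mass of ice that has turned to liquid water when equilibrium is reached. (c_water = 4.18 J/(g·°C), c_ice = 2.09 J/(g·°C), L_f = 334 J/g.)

Cooling the water to 0 °C releases 369×4.18×20.7 = 31928 J.
Of that, 190×2.09×6.97 = 2767.8 J goes to bring the ice to 0 °C, leaving 29160 J.
To melt every bit of ice: 190×334 = 63460 J.
29160 J < 63460 J, so only part of the ice melts and the system sits at 0 °C.
Mass melted = 29160/334 ≈ 87.31 g.

m_melted ≈ 87.3 g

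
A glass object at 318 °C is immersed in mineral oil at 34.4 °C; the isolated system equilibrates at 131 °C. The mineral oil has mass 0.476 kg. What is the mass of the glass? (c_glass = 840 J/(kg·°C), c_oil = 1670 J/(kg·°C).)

m ≈ 0.489 kg

|Q_glass| = |Q_oil|:
m·840·(318 − 131) = 0.476·1670·(131 − 34.4)
157080 m = 76789  ⇒  m ≈ 0.4889 kg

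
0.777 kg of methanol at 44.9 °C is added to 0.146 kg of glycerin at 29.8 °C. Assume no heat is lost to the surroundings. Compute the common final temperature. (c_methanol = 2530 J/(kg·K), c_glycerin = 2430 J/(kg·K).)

T_f ≈ 42.6 °C

Energy conservation, ΣQ = 0:
0.777*2530*(T − 44.9) + 0.146*2430*(T − 29.8) = 0
2320.6 T = 98837
T = 98837 / 2320.6 = 42.6 °C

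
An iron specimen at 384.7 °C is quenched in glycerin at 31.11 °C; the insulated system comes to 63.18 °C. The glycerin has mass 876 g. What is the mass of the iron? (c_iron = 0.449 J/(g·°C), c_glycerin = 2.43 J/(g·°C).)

m ≈ 473 g

Let T be the final temperature. ΣQ_i = 0:
m×0.449×(63.18 − 384.7) + 876×2.43×(63.18 − 31.11) = 0
-144.36 m = -68267
m = -68267/-144.36 ≈ 472.9 g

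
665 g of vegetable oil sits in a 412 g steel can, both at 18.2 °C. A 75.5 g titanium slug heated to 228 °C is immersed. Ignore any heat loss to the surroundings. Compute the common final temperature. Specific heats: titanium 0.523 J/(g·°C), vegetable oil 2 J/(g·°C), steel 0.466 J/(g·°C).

Heat gained plus heat lost sum to zero:
75.5·0.523·(T − 228) + 665·2·(T − 18.2) + 412·0.466·(T − 18.2) = 0
39.49(T − 228) + 1330(T − 18.2) + 191.99(T − 18.2) = 0
(39.49 + 1330 + 191.99) T = 39.49·228 + 1330·18.2 + 191.99·18.2
T = 36703/1561.5 ≈ 23.51 °C

T_f ≈ 23.5 °C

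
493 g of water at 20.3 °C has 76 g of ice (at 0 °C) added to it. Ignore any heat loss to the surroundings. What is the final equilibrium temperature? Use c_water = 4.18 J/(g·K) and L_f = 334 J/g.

Setting the total heat transfer to zero:
latent heat to melt: 76×334 = 25384
  meltwater 0→T: 76×4.18×T = 317.68 T
  water cools: 493×4.18×(T − 20.3) = 2060.7(T − 20.3)
2378.4 T = 41833 − 25384 = 16449
T ≈ 6.92 °C — above 0 °C, consistent with complete melting.

T_f ≈ 6.9 °C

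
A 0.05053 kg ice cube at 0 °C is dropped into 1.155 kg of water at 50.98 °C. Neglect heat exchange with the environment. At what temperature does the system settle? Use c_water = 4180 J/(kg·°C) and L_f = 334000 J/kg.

T_f ≈ 45.5 °C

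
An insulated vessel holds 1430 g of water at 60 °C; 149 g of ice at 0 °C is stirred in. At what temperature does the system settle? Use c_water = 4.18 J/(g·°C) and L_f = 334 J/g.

Conservation of energy gives ΣQ = 0:
latent heat to melt: 149×334 = 49766
  warm the meltwater: 622.82 T
  water cools: 1430×4.18×(T − 60) = 5977.4(T − 60)
6600.2 T = 358644 − 49766 = 308878
T ≈ 46.80 °C — above 0 °C, consistent with complete melting.

T_f ≈ 46.8 °C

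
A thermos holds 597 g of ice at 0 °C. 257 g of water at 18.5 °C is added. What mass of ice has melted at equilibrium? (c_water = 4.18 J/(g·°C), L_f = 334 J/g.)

Water can give up m c ΔT = 257·4.18·18.5 = 19874 J before reaching 0 °C.
Melting all 597 g of ice would need 597·334 = 199398 J.
19874 J < 199398 J, so only part of the ice melts and the system sits at 0 °C.
m_melt = 19874 / L_f = 59.5 g.

m_melted ≈ 59.5 g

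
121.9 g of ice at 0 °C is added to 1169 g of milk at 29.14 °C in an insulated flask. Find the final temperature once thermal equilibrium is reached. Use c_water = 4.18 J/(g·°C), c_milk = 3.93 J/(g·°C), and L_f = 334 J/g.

T_f ≈ 18.3 °C

Setting the total heat transfer to zero:
latent heat to melt: 121.9·334 = 40715
  warm the meltwater: 509.54 T
  milk cools: 1169·3.93·(T − 29.14) = 4594.2(T − 29.14)
5103.7 T = 133874 − 40715 = 93160
T ≈ 18.25 °C (positive, so assuming full melt was valid).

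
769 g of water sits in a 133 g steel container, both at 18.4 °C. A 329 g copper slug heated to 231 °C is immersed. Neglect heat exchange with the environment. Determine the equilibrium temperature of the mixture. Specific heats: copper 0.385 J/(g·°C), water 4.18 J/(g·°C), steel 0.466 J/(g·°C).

Setting the total heat transfer to zero:
329·0.385·(T − 231) + 769·4.18·(T − 18.4) + 133·0.466·(T − 18.4) = 0
(126.67 + 3214.4 + 61.98) T = 126.67·231 + 3214.4·18.4 + 61.98·18.4
T ≈ 26.31 °C

T_f ≈ 26.3 °C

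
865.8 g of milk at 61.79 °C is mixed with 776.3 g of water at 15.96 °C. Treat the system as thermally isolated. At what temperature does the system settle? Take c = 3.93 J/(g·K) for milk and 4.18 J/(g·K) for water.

T_f ≈ 39.4 °C

Let T be the final temperature. ΣQ_i = 0:
865.8×3.93×(T − 61.79) + 776.3×4.18×(T − 15.96) = 0
6647.5 T = 262035
T ≈ 39.42 °C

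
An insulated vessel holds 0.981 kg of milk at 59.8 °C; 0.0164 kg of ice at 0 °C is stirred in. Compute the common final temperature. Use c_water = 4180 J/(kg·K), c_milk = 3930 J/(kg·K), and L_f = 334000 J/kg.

Heat gained plus heat lost sum to zero:
fusion: m_ice L_f = 0.0164×334000 = 5477.6; meltwater 0→T: 0.0164×4180×T = 68.55 T; milk cools: 0.981×3930×(T − 59.8) = 3855.3(T − 59.8)
3923.9 T = 230549 − 5477.6 = 225071
T ≈ 57.36 °C (positive, so assuming full melt was valid).

T_f ≈ 57.4 °C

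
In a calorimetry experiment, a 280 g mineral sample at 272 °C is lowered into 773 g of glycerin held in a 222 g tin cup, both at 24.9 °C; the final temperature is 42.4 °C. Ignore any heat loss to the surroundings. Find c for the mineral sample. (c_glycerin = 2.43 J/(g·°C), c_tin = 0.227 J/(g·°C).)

c ≈ 0.525 J/(g·°C)

Setting the total heat transfer to zero:
280×c×(42.4 − 272) + 773×2.43×(42.4 − 24.9) + 222×0.227×(42.4 − 24.9) = 0
-64288 c = -33754
c = -33754/-64288 ≈ 0.525 J/(g·°C)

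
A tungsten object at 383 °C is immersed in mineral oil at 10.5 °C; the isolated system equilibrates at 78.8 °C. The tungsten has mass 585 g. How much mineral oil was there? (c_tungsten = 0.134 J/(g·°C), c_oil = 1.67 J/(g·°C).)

|Q_tungsten| = |Q_oil|:
585·0.134·(383 − 78.8) = m·1.67·(78.8 − 10.5)
114.06 m = 23846  ⇒  m ≈ 209.1 g

m ≈ 209 g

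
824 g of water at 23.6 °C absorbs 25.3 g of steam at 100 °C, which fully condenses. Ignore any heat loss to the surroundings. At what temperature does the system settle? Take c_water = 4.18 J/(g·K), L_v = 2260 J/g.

Energy conservation, ΣQ = 0:
latent heat released on condensation: 25.3·2260 = 57178
  condensate cools 100→T: 25.3·4.18·(T − 100) = 105.75(T − 100)
  water warms: 824·4.18·(T − 23.6) = 3444.3(T − 23.6)
3550.1 T = 57178 + 10575 + 81286 = 149039
T ≈ 41.98 °C — below 100 °C, confirming all the steam condensed.

T_f ≈ 42.0 °C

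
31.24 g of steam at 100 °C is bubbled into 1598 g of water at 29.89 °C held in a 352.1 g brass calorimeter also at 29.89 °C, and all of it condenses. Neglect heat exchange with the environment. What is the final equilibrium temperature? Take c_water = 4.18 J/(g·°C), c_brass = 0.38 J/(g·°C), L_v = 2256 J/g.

T_f ≈ 41.4 °C

Sum of m c ΔT and latent-heat terms is zero:
condense steam: −31.24·2256 = −70477; condensate cools 100→T: 31.24·4.18·(T − 100) = 130.58(T − 100); water warms: 1598·4.18·(T − 29.89) = 6679.6(T − 29.89); brass cup: 352.1·0.38·(T − 29.89) = 133.8(T − 29.89)
6944 T = 70477 + 13058 + 203654 = 287189
T ≈ 41.36 °C (< 100 °C, so full condensation is consistent).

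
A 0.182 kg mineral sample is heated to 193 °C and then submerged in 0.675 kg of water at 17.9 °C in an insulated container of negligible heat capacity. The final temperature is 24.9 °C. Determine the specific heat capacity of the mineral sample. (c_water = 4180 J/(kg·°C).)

Conservation of energy gives ΣQ = 0:
0.182·c·(24.9 − 193) + 0.675·4180·(24.9 − 17.9) = 0
-30.59 c = -19750
c = -19750/-30.59 ≈ 645.6 J/(kg·°C)

c ≈ 646 J/(kg·°C)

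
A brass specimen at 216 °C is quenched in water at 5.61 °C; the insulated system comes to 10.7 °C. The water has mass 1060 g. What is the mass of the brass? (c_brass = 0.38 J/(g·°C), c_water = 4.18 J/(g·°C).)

m ≈ 289 g

Heat lost by the brass = heat gained by the water:
m×0.38×(216 − 10.7) = 1060×4.18×(10.7 − 5.61)
78.01 m = 22553  ⇒  m ≈ 289.1 g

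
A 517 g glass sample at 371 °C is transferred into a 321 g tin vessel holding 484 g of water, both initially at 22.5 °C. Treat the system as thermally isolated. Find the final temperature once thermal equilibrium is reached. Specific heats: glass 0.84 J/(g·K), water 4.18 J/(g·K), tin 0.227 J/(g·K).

Setting the total heat transfer to zero:
517·0.84·(T − 371) + 484·4.18·(T − 22.5) + 321·0.227·(T − 22.5) = 0
434.28(T − 371) + 2023.1(T − 22.5) + 72.87(T − 22.5) = 0
2530.3 T = 208278
T = 208278 / 2530.3 = 82.3 °C

T_f ≈ 82.3 °C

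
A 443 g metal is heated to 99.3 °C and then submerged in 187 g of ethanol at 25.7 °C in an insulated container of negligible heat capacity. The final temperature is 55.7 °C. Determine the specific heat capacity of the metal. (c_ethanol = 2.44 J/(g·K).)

Conservation of energy gives ΣQ = 0:
443×c×(55.7 − 99.3) + 187×2.44×(55.7 − 25.7) = 0
-19315 c = -13688
c = -13688/-19315 ≈ 0.7087 J/(g·K)

c ≈ 0.709 J/(g·K)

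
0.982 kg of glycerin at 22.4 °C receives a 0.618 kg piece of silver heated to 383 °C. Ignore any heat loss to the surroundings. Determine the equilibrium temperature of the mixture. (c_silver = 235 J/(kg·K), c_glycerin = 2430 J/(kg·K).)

T_f ≈ 43.1 °C

Setting the total heat transfer to zero:
0.618×235×(T − 383) + 0.982×2430×(T − 22.4) = 0
2531.5 T = 109075
T = 109075 / 2531.5 = 43.1 °C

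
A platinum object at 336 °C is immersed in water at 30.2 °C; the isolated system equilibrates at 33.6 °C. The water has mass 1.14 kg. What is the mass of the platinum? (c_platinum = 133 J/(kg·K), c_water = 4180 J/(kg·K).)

Heat lost by the platinum = heat gained by the water:
m×133×(336 − 33.6) = 1.14×4180×(33.6 − 30.2)
40219 m = 16202  ⇒  m ≈ 0.4028 kg

m ≈ 0.403 kg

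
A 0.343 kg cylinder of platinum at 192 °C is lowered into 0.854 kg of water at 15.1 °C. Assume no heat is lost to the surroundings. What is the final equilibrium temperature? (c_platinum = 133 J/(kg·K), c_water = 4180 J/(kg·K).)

Setting the total heat transfer to zero:
0.343×133×(T − 192) + 0.854×4180×(T − 15.1) = 0
45.62(T − 192) + 3569.7(T − 15.1) = 0
3615.3 T = 62662
T = 62662 / 3615.3 = 17.3 °C

T_f ≈ 17.3 °C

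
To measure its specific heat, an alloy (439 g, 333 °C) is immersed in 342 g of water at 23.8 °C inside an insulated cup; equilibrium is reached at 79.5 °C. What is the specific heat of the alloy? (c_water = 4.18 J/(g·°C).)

Heat lost by the alloy = heat gained by the water:
439·c·(333 − 79.5) = 342·4.18·(79.5 − 23.8)
111286 c = 79626  ⇒  c ≈ 0.7155 J/(g·°C)

c ≈ 0.716 J/(g·°C)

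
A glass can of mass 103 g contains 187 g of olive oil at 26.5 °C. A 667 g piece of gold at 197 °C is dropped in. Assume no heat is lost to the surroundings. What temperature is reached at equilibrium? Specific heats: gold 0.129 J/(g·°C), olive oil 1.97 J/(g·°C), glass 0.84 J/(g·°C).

T_f ≈ 53.6 °C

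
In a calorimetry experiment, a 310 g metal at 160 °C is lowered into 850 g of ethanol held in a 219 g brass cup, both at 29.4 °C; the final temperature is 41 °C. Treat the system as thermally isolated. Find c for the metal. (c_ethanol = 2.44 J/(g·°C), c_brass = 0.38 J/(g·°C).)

c ≈ 0.678 J/(g·°C)

Let T be the final temperature. ΣQ_i = 0:
310×c×(41 − 160) + 850×2.44×(41 − 29.4) + 219×0.38×(41 − 29.4) = 0
-36890 c = -25024
c = -25024/-36890 ≈ 0.6783 J/(g·°C)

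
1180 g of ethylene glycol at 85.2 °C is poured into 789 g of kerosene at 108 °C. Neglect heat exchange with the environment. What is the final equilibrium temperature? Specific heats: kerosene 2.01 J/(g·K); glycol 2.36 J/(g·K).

T_f ≈ 93.5 °C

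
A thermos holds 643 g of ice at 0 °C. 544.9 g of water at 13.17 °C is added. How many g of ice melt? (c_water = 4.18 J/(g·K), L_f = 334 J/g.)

Cooling the water to 0 °C releases 544.9×4.18×13.17 = 29997 J.
Fully melting the ice requires m_ice L_f = 643×334 = 214762 J.
29997 J < 214762 J, so only part of the ice melts and the system sits at 0 °C.
m_melt = 29997 / L_f = 89.81 g.

m_melted ≈ 89.8 g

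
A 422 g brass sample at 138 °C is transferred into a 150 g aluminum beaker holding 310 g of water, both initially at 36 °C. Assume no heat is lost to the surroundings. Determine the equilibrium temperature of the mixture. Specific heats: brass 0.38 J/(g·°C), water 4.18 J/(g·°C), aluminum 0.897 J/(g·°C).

T_f ≈ 46.3 °C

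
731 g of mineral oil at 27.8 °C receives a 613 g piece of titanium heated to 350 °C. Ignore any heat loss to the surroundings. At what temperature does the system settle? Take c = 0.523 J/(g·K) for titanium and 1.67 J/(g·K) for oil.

T_f ≈ 94.8 °C

Energy conservation, ΣQ = 0:
613*0.523*(T − 350) + 731*1.67*(T − 27.8) = 0
320.6(T − 350) + 1220.8(T − 27.8) = 0
(320.6 + 1220.8) T = 320.6*350 + 1220.8*27.8
T = 146147/1541.4 ≈ 94.82 °C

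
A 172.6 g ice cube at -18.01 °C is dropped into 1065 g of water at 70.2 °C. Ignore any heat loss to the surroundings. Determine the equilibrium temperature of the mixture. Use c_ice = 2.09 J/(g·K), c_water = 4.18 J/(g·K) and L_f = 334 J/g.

T_f ≈ 48.0 °C

Energy conservation, ΣQ = 0:
ice -18.01→0 °C: 172.6×2.09×18.01 = 6496.8; melt ice: 172.6×334 = 57648; warm the meltwater: 721.47 T; water: 4451.7(T − 70.2)
5173.2 T = 312509 − 64145 = 248364
T ≈ 48.01 °C. Since T > 0 °C, the all-ice-melts assumption holds.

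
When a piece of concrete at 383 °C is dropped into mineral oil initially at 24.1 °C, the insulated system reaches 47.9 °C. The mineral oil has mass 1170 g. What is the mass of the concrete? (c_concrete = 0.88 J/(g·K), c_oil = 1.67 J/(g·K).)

Energy conservation, ΣQ = 0:
m×0.88×(47.9 − 383) + 1170×1.67×(47.9 − 24.1) = 0
-294.89 m = -46503
m = -46503/-294.89 ≈ 157.7 g

m ≈ 158 g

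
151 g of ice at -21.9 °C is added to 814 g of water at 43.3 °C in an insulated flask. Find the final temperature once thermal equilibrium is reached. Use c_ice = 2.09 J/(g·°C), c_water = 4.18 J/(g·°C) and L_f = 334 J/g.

T_f ≈ 22.3 °C

Net heat exchanged in the isolated system is zero:
ice -21.9→0 °C: 151·2.09·21.9 = 6911.4; melt ice: 151·334 = 50434; meltwater 0→T: 151·4.18·T = 631.18 T; water: 3402.5(T − 43.3)
4033.7 T = 147329 − 57345 = 89984
T ≈ 22.31 °C — above 0 °C, consistent with complete melting.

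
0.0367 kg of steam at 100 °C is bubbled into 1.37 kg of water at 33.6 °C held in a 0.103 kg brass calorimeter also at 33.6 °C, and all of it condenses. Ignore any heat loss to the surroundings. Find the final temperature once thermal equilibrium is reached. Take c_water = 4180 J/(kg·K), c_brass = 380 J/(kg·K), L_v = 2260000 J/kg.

T_f ≈ 49.3 °C

Setting the total heat transfer to zero:
condense steam: −0.0367·2260000 = −82942; condensate cools 100→T: 0.0367·4180·(T − 100) = 153.41(T − 100); original water: 5726.6(T − 33.6); cup: 39.14(T − 33.6)
5919.1 T = 82942 + 15341 + 193729 = 292011
T ≈ 49.33 °C — below 100 °C, confirming all the steam condensed.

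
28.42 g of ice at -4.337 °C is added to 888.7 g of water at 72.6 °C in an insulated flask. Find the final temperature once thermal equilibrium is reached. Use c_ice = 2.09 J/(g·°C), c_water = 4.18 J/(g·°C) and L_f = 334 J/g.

Net heat exchanged in the isolated system is zero:
warm ice to 0 °C: 28.42·2.09·(0 − (-4.337)) = 257.61
  fusion: m_ice L_f = 28.42·334 = 9492.3
  warm the meltwater: 118.8 T
  water: 3714.8(T − 72.6)
3833.6 T = 269692 − 9749.9 = 259942
T ≈ 67.81 °C — above 0 °C, consistent with complete melting.

T_f ≈ 67.8 °C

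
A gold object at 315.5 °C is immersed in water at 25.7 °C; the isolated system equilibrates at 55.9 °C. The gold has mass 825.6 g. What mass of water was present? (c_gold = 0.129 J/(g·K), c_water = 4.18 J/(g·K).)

m ≈ 219 g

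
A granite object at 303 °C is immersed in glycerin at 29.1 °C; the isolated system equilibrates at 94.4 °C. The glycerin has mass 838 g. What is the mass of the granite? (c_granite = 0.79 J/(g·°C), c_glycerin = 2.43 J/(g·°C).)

m ≈ 807 g

|Q_granite| = |Q_glycerin|:
m×0.79×(303 − 94.4) = 838×2.43×(94.4 − 29.1)
164.79 m = 132973  ⇒  m ≈ 806.9 g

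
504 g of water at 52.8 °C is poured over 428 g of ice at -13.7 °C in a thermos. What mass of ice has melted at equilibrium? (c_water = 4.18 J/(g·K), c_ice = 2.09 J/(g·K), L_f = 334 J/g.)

Water can give up m c ΔT = 504×4.18×52.8 = 111235 J before reaching 0 °C.
Warming the ice to 0 °C takes 428×2.09×13.7 = 12255 J, leaving 98980 J for melting.
Melting all 428 g of ice would need 428×334 = 142952 J.
Since 98980 < 142952 J, not all the ice melts; equilibrium is at 0 °C.
m_melted×334 = 98980  ⇒  m_melted ≈ 296.3 g.

m_melted ≈ 296 g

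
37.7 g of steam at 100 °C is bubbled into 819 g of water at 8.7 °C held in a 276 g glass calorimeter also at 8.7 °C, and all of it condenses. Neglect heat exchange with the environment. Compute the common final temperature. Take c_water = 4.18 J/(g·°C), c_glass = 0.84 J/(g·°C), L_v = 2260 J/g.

Conservation of energy gives ΣQ = 0:
steam→water at 100 °C releases m L_v = 37.7×2260 = 85202; condensed water 100 °C→T: 157.59(T − 100); original water: 3423.4(T − 8.7); cup: 231.84(T − 8.7)
3812.8 T = 85202 + 15759 + 31801 = 132761
T ≈ 34.82 °C (< 100 °C, so full condensation is consistent).

T_f ≈ 34.8 °C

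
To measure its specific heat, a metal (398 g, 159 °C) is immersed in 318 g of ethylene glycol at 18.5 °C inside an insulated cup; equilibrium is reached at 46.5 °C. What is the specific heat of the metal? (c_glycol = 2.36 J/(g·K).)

c ≈ 0.469 J/(g·K)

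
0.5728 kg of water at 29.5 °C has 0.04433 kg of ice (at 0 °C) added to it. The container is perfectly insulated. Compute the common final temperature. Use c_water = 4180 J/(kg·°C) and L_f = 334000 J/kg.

T_f ≈ 21.6 °C

Conservation of energy gives ΣQ = 0:
fusion: m_ice L_f = 0.04433×334000 = 14806
  meltwater 0→T: 0.04433×4180×T = 185.3 T
  water cools: 0.5728×4180×(T − 29.5) = 2394.3(T − 29.5)
2579.6 T = 70632 − 14806 = 55826
T ≈ 21.64 °C (positive, so assuming full melt was valid).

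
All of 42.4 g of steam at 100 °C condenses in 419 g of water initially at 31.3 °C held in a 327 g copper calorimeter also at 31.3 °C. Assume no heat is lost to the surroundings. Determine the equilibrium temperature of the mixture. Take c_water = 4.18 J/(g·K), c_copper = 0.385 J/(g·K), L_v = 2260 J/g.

T_f ≈ 83.9 °C

Energy conservation, ΣQ = 0:
steam→water at 100 °C releases m L_v = 42.4·2260 = 95824
  condensed water 100 °C→T: 177.23(T − 100)
  water warms: 419·4.18·(T − 31.3) = 1751.4(T − 31.3)
  cup: 125.89(T − 31.3)
2054.5 T = 95824 + 17723 + 58760 = 172307
T ≈ 83.87 °C — below 100 °C, confirming all the steam condensed.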